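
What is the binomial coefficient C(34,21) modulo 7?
4

Using Lucas' theorem:
Write n=34 and k=21 in base 7:
n in base 7: [4, 6]
k in base 7: [3, 0]
C(34,21) mod 7 = ∏ C(n_i, k_i) mod 7
Digit binomials (mod 7): C(4,3) = 4; C(6,0) = 1
Product: 4 × 1 = 4 ≡ 4 (mod 7)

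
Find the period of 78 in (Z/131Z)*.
10

131 is prime, so ord(78) divides φ(131) = 130.
Divisors of 130: 1, 2, 5, 10, 13, 26, 65, 130.
Repeated squaring: 78^1 ≡ 78, 78^2 ≡ 58, 78^4 ≡ 89, 78^8 ≡ 61, 78^16 ≡ 53, 78^32 ≡ 58, 78^64 ≡ 89, 78^128 ≡ 61 (mod 131).
Test 78^d mod 131 for each divisor d in increasing order:
78^1 ≡ 78
78^2 ≡ 58
78^5 = 78^4·78^1 ≡ 130
78^10 = 78^8·78^2 ≡ 1  ← first divisor giving 1
The order is 10.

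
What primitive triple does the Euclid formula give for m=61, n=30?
(2821, 3660, 4621)

Euclid's formula: a = m² - n², b = 2mn, c = m² + n²
m = 61, n = 30
a = 61² - 30² = 3721 - 900 = 2821
b = 2 × 61 × 30 = 3660
c = 61² + 30² = 3721 + 900 = 4621
Verification: 2821² + 3660² = 7958041 + 13395600 = 21353641 = 4621² ✓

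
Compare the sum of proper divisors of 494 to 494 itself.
deficient

Proper divisors of 494: sum = 1 + 2 + 13 + 19 + 26 + 38 + 247 = 346
Since 346 < 494, 494 is deficient.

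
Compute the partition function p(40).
37338

p(n) counts ways to write n as a sum of positive integers (order ignored).
Euler's pentagonal recurrence: p(k) = p(k-1) + p(k-2) - p(k-5) - p(k-7) + p(k-12) + p(k-15) - ... (offsets j(3j∓1)/2, signs ++--, p(0)=1, p(<0)=0).
DP table for k = 0..39: p(0)=1, p(1)=1, p(2)=2, p(3)=3, p(4)=5, p(5)=7, p(6)=11, p(7)=15, p(8)=22, p(9)=30, p(10)=42, p(11)=56, p(12)=77, p(13)=101, p(14)=135, p(15)=176, p(16)=231, p(17)=297, p(18)=385, p(19)=490, p(20)=627, p(21)=792, p(22)=1002, p(23)=1255, p(24)=1575, p(25)=1958, p(26)=2436, p(27)=3010, p(28)=3718, p(29)=4565, p(30)=5604, p(31)=6842, p(32)=8349, p(33)=10143, p(34)=12310, p(35)=14883, p(36)=17977, p(37)=21637, p(38)=26015, p(39)=31185.
Final step: p(40) = p(39) + p(38) - p(35) - p(33) + p(28) + p(25) - p(18) - p(14) + p(5) + p(0)
= 31185 + 26015 - 14883 - 10143 + 3718 + 1958 - 385 - 135 + 7 + 1
= 37338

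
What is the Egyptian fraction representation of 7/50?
1/8 + 1/67 + 1/13400

Greedy algorithm:
7/50: ceiling(50/7) = 8, use 1/8
3/200: ceiling(200/3) = 67, use 1/67
1/13400: ceiling(13400/1) = 13400, use 1/13400
Result: 7/50 = 1/8 + 1/67 + 1/13400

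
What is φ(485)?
384

485 = 5 × 97
φ(n) = n × ∏(1 - 1/p) for each prime p dividing n
φ(485) = 485 × (1 - 1/5) × (1 - 1/97) = 384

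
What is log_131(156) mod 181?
114

Baby-step giant-step with step n = ⌈√181⌉ = 14.
Baby steps 131^j mod 181 (j:value) for j=0..13: 0:1, 1:131, 2:147, 3:71, 4:70, 5:120, 6:154, 7:83, 8:13, 9:74, 10:101, 11:18, 12:5, 13:112.
Giant-step multiplier: 131^(-14) ≡ 131^(180-14) = 131^166 ≡ 33 (mod 181).
Giant steps γ_i = 156·33^i mod 181: γ_0=156, γ_1=80, γ_2=106, γ_3=59, γ_4=137, γ_5=177, γ_6=49, γ_7=169, γ_8=147 (in table at j=2).
x = i·n + j = 8·14 + 2 = 114.
Check: 131^114 ≡ 156 (mod 181).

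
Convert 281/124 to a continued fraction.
[2; 3, 1, 3, 8]

Euclidean algorithm steps:
281 = 2 × 124 + 33
124 = 3 × 33 + 25
33 = 1 × 25 + 8
25 = 3 × 8 + 1
8 = 8 × 1 + 0
Continued fraction: [2; 3, 1, 3, 8]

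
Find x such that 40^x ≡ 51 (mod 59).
10

Baby-step giant-step with step n = ⌈√59⌉ = 8.
Baby steps 40^j mod 59 (j:value) for j=0..7: 0:1, 1:40, 2:7, 3:44, 4:49, 5:13, 6:48, 7:32.
Giant-step multiplier: 40^(-8) ≡ 40^(58-8) = 40^50 ≡ 36 (mod 59).
Giant steps γ_i = 51·36^i mod 59: γ_0=51, γ_1=7 (in table at j=2).
x = i·n + j = 1·8 + 2 = 10.
Check: 40^10 ≡ 51 (mod 59).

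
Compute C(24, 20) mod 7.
0

Using Lucas' theorem:
Write n=24 and k=20 in base 7:
n in base 7: [3, 3]
k in base 7: [2, 6]
C(24,20) mod 7 = ∏ C(n_i, k_i) mod 7
Digit binomials (mod 7): C(3,2) = 3; C(3,6) = 0 (k_i > n_i)
Product: 3 × 0 = 0 ≡ 0 (mod 7)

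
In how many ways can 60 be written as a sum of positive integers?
966467

p(n) counts ways to write n as a sum of positive integers (order ignored).
Euler's pentagonal recurrence: p(k) = p(k-1) + p(k-2) - p(k-5) - p(k-7) + p(k-12) + p(k-15) - ... (offsets j(3j∓1)/2, signs ++--, p(0)=1, p(<0)=0).
DP table for k = 0..59: p(0)=1, p(1)=1, p(2)=2, p(3)=3, p(4)=5, p(5)=7, p(6)=11, p(7)=15, p(8)=22, p(9)=30, p(10)=42, p(11)=56, p(12)=77, p(13)=101, p(14)=135, p(15)=176, p(16)=231, p(17)=297, p(18)=385, p(19)=490, p(20)=627, p(21)=792, p(22)=1002, p(23)=1255, p(24)=1575, p(25)=1958, p(26)=2436, p(27)=3010, p(28)=3718, p(29)=4565, p(30)=5604, p(31)=6842, p(32)=8349, p(33)=10143, p(34)=12310, p(35)=14883, p(36)=17977, p(37)=21637, p(38)=26015, p(39)=31185, p(40)=37338, p(41)=44583, p(42)=53174, p(43)=63261, p(44)=75175, p(45)=89134, p(46)=105558, p(47)=124754, p(48)=147273, p(49)=173525, p(50)=204226, p(51)=239943, p(52)=281589, p(53)=329931, p(54)=386155, p(55)=451276, p(56)=526823, p(57)=614154, p(58)=715220, p(59)=831820.
Final step: p(60) = p(59) + p(58) - p(55) - p(53) + p(48) + p(45) - p(38) - p(34) + p(25) + p(20) - p(9) - p(3)
= 831820 + 715220 - 451276 - 329931 + 147273 + 89134 - 26015 - 12310 + 1958 + 627 - 30 - 3
= 966467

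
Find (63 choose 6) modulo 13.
7

Using Lucas' theorem:
Write n=63 and k=6 in base 13:
n in base 13: [4, 11]
k in base 13: [0, 6]
C(63,6) mod 13 = ∏ C(n_i, k_i) mod 13
Digit binomials (mod 13): C(4,0) = 1; C(11,6) = 462 ≡ 7
Product: 1 × 7 = 7 ≡ 7 (mod 13)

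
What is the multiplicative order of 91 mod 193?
192

193 is prime, so ord(91) divides φ(193) = 192.
Divisors of 192: 1, 2, 3, 4, 6, 8, 12, 16, 24, 32, 48, 64, 96, 192.
Repeated squaring: 91^1 ≡ 91, 91^2 ≡ 175, 91^4 ≡ 131, 91^8 ≡ 177, 91^16 ≡ 63, 91^32 ≡ 109, 91^64 ≡ 108, 91^128 ≡ 84 (mod 193).
Test 91^d mod 193 for each divisor d in increasing order:
91^1 ≡ 91
91^2 ≡ 175
91^3 = 91^2·91^1 ≡ 99
91^4 ≡ 131
91^6 = 91^4·91^2 ≡ 151
91^8 ≡ 177
91^12 = 91^8·91^4 ≡ 27
91^16 ≡ 63
91^24 = 91^16·91^8 ≡ 150
91^32 ≡ 109
91^48 = 91^32·91^16 ≡ 112
91^64 ≡ 108
91^96 = 91^64·91^32 ≡ 192
91^192 = 91^128·91^64 ≡ 1  ← first divisor giving 1
The order is 192.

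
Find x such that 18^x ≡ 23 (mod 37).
3

Baby-step giant-step with step n = ⌈√37⌉ = 7.
Baby steps 18^j mod 37 (j:value) for j=0..6: 0:1, 1:18, 2:28, 3:23, 4:7, 5:15, 6:11.
h = 23 is already in the table at j=3, so x = 3.
Check: 18^3 ≡ 23 (mod 37).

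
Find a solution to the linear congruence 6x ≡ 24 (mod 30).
x ≡ 4 (mod 5)

gcd(6, 30) = 6, which divides 24, so solutions exist.
Divide through by 6: x ≡ 4 (mod 5).
The coefficient of x is now 1, so x ≡ 4 (mod 5).
Check: 6 × 4 = 24 ≡ 24 (mod 30).
x ≡ 4 (mod 5), giving 6 solutions mod 30.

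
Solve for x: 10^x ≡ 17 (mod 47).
42

Baby-step giant-step with step n = ⌈√47⌉ = 7.
Baby steps 10^j mod 47 (j:value) for j=0..6: 0:1, 1:10, 2:6, 3:13, 4:36, 5:31, 6:28.
Giant-step multiplier: 10^(-7) ≡ 10^(46-7) = 10^39 ≡ 23 (mod 47).
Giant steps γ_i = 17·23^i mod 47: γ_0=17, γ_1=15, γ_2=16, γ_3=39, γ_4=4, γ_5=45, γ_6=1 (in table at j=0).
x = i·n + j = 6·7 + 0 = 42.
Check: 10^42 ≡ 17 (mod 47).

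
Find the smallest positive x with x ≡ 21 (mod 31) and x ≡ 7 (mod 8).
207

Using Chinese Remainder Theorem:
M = 31 × 8 = 248
M1 = 8, M2 = 31
y1 = 8^(-1) mod 31 = 4
y2 = 31^(-1) mod 8 = 7
x = (21×8×4 + 7×31×7) mod 248 = 207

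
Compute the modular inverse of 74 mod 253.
106

gcd(74, 253) = 1, so the inverse exists.
Extended Euclidean algorithm on (253, 74):
253 = 3 × 74 + 31  ⟹  31 = (1)·253 + (-3)·74
74 = 2 × 31 + 12  ⟹  12 = (-2)·253 + (7)·74
31 = 2 × 12 + 7  ⟹  7 = (5)·253 + (-17)·74
12 = 1 × 7 + 5  ⟹  5 = (-7)·253 + (24)·74
7 = 1 × 5 + 2  ⟹  2 = (12)·253 + (-41)·74
5 = 2 × 2 + 1  ⟹  1 = (-31)·253 + (106)·74
So (106)·74 ≡ 1 (mod 253), i.e. 74^(-1) ≡ 106 (mod 253).
Check: 74 × 106 = 7844 ≡ 1 (mod 253)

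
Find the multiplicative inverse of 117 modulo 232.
117

gcd(117, 232) = 1, so the inverse exists.
Extended Euclidean algorithm on (232, 117):
232 = 1 × 117 + 115  ⟹  115 = (1)·232 + (-1)·117
117 = 1 × 115 + 2  ⟹  2 = (-1)·232 + (2)·117
115 = 57 × 2 + 1  ⟹  1 = (58)·232 + (-115)·117
So (-115)·117 ≡ 1 (mod 232), i.e. 117^(-1) ≡ -115 ≡ 117 (mod 232).
Check: 117 × 117 = 13689 ≡ 1 (mod 232)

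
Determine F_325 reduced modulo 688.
553

Matrix identity: Q^n = [[F_(n+1), F_n], [F_n, F_(n-1)]] with Q = [[1,1],[1,0]].
n = 325 = 101000101₂. Square-and-multiply, entries mod 688:
Q^1 = [[1,1],[1,0]]
Q^2 = (Q^1)² = [[2,1],[1,1]]
Q^5 = (Q^2)²·Q = [[8,5],[5,3]]
Q^10 = (Q^5)² = [[89,55],[55,34]]
Q^20 = (Q^10)² = [[626,573],[573,53]]
Q^40 = (Q^20)² = [[557,347],[347,210]]
Q^81 = (Q^40)²·Q = [[551,658],[658,581]]
Q^162 = (Q^81)² = [[405,440],[440,653]]
Q^325 = (Q^162)²·Q = [[297,553],[553,432]]
F_325 mod 688 = Q^325[0][1] = 553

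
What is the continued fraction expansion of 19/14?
[1; 2, 1, 4]

Euclidean algorithm steps:
19 = 1 × 14 + 5
14 = 2 × 5 + 4
5 = 1 × 4 + 1
4 = 4 × 1 + 0
Continued fraction: [1; 2, 1, 4]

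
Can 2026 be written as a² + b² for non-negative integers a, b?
1² + 45² (a=1, b=45)

Factorization: 2026 = 2 × 1013
By Fermat: n is sum of two squares iff every prime p ≡ 3 (mod 4) appears to even power.
All primes ≡ 3 (mod 4) appear to even power.
Search a = 0, 1, 2, … for 2026 - a² a perfect square: first hit at a = 1: 2026 - 1 = 2025 = 45².
2026 = 1² + 45² = 1 + 2025 ✓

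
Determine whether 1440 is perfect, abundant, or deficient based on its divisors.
abundant

Proper divisors of 1440: sum = 1 + 2 + 3 + 4 + 5 + 6 + 8 + 9 + ... + 288 + 360 + 480 + 720 (35 divisors) = 3474
Since 3474 > 1440, 1440 is abundant.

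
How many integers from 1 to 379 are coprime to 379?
378

379 = 379
φ(n) = n × ∏(1 - 1/p) for each prime p dividing n
φ(379) = 379 × (1 - 1/379) = 378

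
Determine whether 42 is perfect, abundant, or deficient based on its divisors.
abundant

Proper divisors of 42: sum = 1 + 2 + 3 + 6 + 7 + 14 + 21 = 54
Since 54 > 42, 42 is abundant.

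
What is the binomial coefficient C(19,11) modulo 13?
0

Using Lucas' theorem:
Write n=19 and k=11 in base 13:
n in base 13: [1, 6]
k in base 13: [0, 11]
C(19,11) mod 13 = ∏ C(n_i, k_i) mod 13
Digit binomials (mod 13): C(1,0) = 1; C(6,11) = 0 (k_i > n_i)
Product: 1 × 0 = 0 ≡ 0 (mod 13)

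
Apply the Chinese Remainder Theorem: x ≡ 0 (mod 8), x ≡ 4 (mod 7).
32

Using Chinese Remainder Theorem:
M = 8 × 7 = 56
M1 = 7, M2 = 8
y1 = 7^(-1) mod 8 = 7
y2 = 8^(-1) mod 7 = 1
x = (0×7×7 + 4×8×1) mod 56 = 32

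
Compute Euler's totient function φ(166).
82

166 = 2 × 83
φ(n) = n × ∏(1 - 1/p) for each prime p dividing n
φ(166) = 166 × (1 - 1/2) × (1 - 1/83) = 82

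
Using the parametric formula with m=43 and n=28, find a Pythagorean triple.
(1065, 2408, 2633)

Euclid's formula: a = m² - n², b = 2mn, c = m² + n²
m = 43, n = 28
a = 43² - 28² = 1849 - 784 = 1065
b = 2 × 43 × 28 = 2408
c = 43² + 28² = 1849 + 784 = 2633
Verification: 1065² + 2408² = 1134225 + 5798464 = 6932689 = 2633² ✓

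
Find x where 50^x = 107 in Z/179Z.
102

Baby-step giant-step with step n = ⌈√179⌉ = 14.
Baby steps 50^j mod 179 (j:value) for j=0..13: 0:1, 1:50, 2:173, 3:58, 4:36, 5:10, 6:142, 7:119, 8:43, 9:2, 10:100, 11:167, 12:116, 13:72.
Giant-step multiplier: 50^(-14) ≡ 50^(178-14) = 50^164 ≡ 9 (mod 179).
Giant steps γ_i = 107·9^i mod 179: γ_0=107, γ_1=68, γ_2=75, γ_3=138, γ_4=168, γ_5=80, γ_6=4, γ_7=36 (in table at j=4).
x = i·n + j = 7·14 + 4 = 102.
Check: 50^102 ≡ 107 (mod 179).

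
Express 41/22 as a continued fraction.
[1; 1, 6, 3]

Euclidean algorithm steps:
41 = 1 × 22 + 19
22 = 1 × 19 + 3
19 = 6 × 3 + 1
3 = 3 × 1 + 0
Continued fraction: [1; 1, 6, 3]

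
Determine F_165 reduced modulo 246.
128

Matrix identity: Q^n = [[F_(n+1), F_n], [F_n, F_(n-1)]] with Q = [[1,1],[1,0]].
n = 165 = 10100101₂. Square-and-multiply, entries mod 246:
Q^1 = [[1,1],[1,0]]
Q^2 = (Q^1)² = [[2,1],[1,1]]
Q^5 = (Q^2)²·Q = [[8,5],[5,3]]
Q^10 = (Q^5)² = [[89,55],[55,34]]
Q^20 = (Q^10)² = [[122,123],[123,245]]
Q^41 = (Q^20)²·Q = [[124,1],[1,123]]
Q^82 = (Q^41)² = [[125,1],[1,124]]
Q^165 = (Q^82)²·Q = [[131,128],[128,3]]
F_165 mod 246 = Q^165[0][1] = 128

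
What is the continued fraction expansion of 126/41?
[3; 13, 1, 2]

Euclidean algorithm steps:
126 = 3 × 41 + 3
41 = 13 × 3 + 2
3 = 1 × 2 + 1
2 = 2 × 1 + 0
Continued fraction: [3; 13, 1, 2]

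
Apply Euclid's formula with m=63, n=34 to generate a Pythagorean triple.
(2813, 4284, 5125)

Euclid's formula: a = m² - n², b = 2mn, c = m² + n²
m = 63, n = 34
a = 63² - 34² = 3969 - 1156 = 2813
b = 2 × 63 × 34 = 4284
c = 63² + 34² = 3969 + 1156 = 5125
Verification: 2813² + 4284² = 7912969 + 18352656 = 26265625 = 5125² ✓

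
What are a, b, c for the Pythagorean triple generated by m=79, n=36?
(4945, 5688, 7537)

Euclid's formula: a = m² - n², b = 2mn, c = m² + n²
m = 79, n = 36
a = 79² - 36² = 6241 - 1296 = 4945
b = 2 × 79 × 36 = 5688
c = 79² + 36² = 6241 + 1296 = 7537
Verification: 4945² + 5688² = 24453025 + 32353344 = 56806369 = 7537² ✓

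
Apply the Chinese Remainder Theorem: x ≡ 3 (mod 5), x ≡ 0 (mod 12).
48

Using Chinese Remainder Theorem:
M = 5 × 12 = 60
M1 = 12, M2 = 5
y1 = 12^(-1) mod 5 = 3
y2 = 5^(-1) mod 12 = 5
x = (3×12×3 + 0×5×5) mod 60 = 48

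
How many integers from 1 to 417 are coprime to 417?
276

417 = 3 × 139
φ(n) = n × ∏(1 - 1/p) for each prime p dividing n
φ(417) = 417 × (1 - 1/3) × (1 - 1/139) = 276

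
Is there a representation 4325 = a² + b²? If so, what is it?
10² + 65² (a=10, b=65)

Factorization: 4325 = 5^2 × 173
By Fermat: n is sum of two squares iff every prime p ≡ 3 (mod 4) appears to even power.
All primes ≡ 3 (mod 4) appear to even power.
Search a = 0, 1, 2, … for 4325 - a² a perfect square: first hit at a = 10: 4325 - 100 = 4225 = 65².
4325 = 10² + 65² = 100 + 4225 ✓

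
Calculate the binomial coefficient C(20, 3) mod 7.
6

Using Lucas' theorem:
Write n=20 and k=3 in base 7:
n in base 7: [2, 6]
k in base 7: [0, 3]
C(20,3) mod 7 = ∏ C(n_i, k_i) mod 7
Digit binomials (mod 7): C(2,0) = 1; C(6,3) = 20 ≡ 6
Product: 1 × 6 = 6 ≡ 6 (mod 7)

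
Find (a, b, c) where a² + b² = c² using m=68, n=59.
(1143, 8024, 8105)

Euclid's formula: a = m² - n², b = 2mn, c = m² + n²
m = 68, n = 59
a = 68² - 59² = 4624 - 3481 = 1143
b = 2 × 68 × 59 = 8024
c = 68² + 59² = 4624 + 3481 = 8105
Verification: 1143² + 8024² = 1306449 + 64384576 = 65691025 = 8105² ✓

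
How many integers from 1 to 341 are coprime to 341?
300

341 = 11 × 31
φ(n) = n × ∏(1 - 1/p) for each prime p dividing n
φ(341) = 341 × (1 - 1/11) × (1 - 1/31) = 300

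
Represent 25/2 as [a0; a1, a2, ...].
[12; 2]

Euclidean algorithm steps:
25 = 12 × 2 + 1
2 = 2 × 1 + 0
Continued fraction: [12; 2]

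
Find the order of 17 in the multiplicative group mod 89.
44

89 is prime, so ord(17) divides φ(89) = 88.
Divisors of 88: 1, 2, 4, 8, 11, 22, 44, 88.
Repeated squaring: 17^1 ≡ 17, 17^2 ≡ 22, 17^4 ≡ 39, 17^8 ≡ 8, 17^16 ≡ 64, 17^32 ≡ 2, 17^64 ≡ 4 (mod 89).
Test 17^d mod 89 for each divisor d in increasing order:
17^1 ≡ 17
17^2 ≡ 22
17^4 ≡ 39
17^8 ≡ 8
17^11 = 17^8·17^2·17^1 ≡ 55
17^22 = 17^16·17^4·17^2 ≡ 88
17^44 = 17^32·17^8·17^4 ≡ 1  ← first divisor giving 1
The order is 44.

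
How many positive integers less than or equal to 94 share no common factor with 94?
46

94 = 2 × 47
φ(n) = n × ∏(1 - 1/p) for each prime p dividing n
φ(94) = 94 × (1 - 1/2) × (1 - 1/47) = 46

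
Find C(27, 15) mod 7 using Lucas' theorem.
4

Using Lucas' theorem:
Write n=27 and k=15 in base 7:
n in base 7: [3, 6]
k in base 7: [2, 1]
C(27,15) mod 7 = ∏ C(n_i, k_i) mod 7
Digit binomials (mod 7): C(3,2) = 3; C(6,1) = 6
Product: 3 × 6 = 18 ≡ 4 (mod 7)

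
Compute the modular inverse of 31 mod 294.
19

gcd(31, 294) = 1, so the inverse exists.
Extended Euclidean algorithm on (294, 31):
294 = 9 × 31 + 15  ⟹  15 = (1)·294 + (-9)·31
31 = 2 × 15 + 1  ⟹  1 = (-2)·294 + (19)·31
So (19)·31 ≡ 1 (mod 294), i.e. 31^(-1) ≡ 19 (mod 294).
Check: 31 × 19 = 589 ≡ 1 (mod 294)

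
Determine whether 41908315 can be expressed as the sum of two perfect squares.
Not possible

Factorization: 41908315 = 5 × 17 × 79^3
By Fermat: n is sum of two squares iff every prime p ≡ 3 (mod 4) appears to even power.
Prime(s) ≡ 3 (mod 4) with odd exponent: [(79, 3)]
Therefore 41908315 cannot be expressed as a² + b².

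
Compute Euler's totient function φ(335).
264

335 = 5 × 67
φ(n) = n × ∏(1 - 1/p) for each prime p dividing n
φ(335) = 335 × (1 - 1/5) × (1 - 1/67) = 264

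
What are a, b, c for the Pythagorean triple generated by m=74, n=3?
(5467, 444, 5485)

Euclid's formula: a = m² - n², b = 2mn, c = m² + n²
m = 74, n = 3
a = 74² - 3² = 5476 - 9 = 5467
b = 2 × 74 × 3 = 444
c = 74² + 3² = 5476 + 9 = 5485
Verification: 5467² + 444² = 29888089 + 197136 = 30085225 = 5485² ✓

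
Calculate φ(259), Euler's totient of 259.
216

259 = 7 × 37
φ(n) = n × ∏(1 - 1/p) for each prime p dividing n
φ(259) = 259 × (1 - 1/7) × (1 - 1/37) = 216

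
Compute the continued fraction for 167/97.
[1; 1, 2, 1, 1, 2, 5]

Euclidean algorithm steps:
167 = 1 × 97 + 70
97 = 1 × 70 + 27
70 = 2 × 27 + 16
27 = 1 × 16 + 11
16 = 1 × 11 + 5
11 = 2 × 5 + 1
5 = 5 × 1 + 0
Continued fraction: [1; 1, 2, 1, 1, 2, 5]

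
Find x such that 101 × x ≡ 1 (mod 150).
101

gcd(101, 150) = 1, so the inverse exists.
Extended Euclidean algorithm on (150, 101):
150 = 1 × 101 + 49  ⟹  49 = (1)·150 + (-1)·101
101 = 2 × 49 + 3  ⟹  3 = (-2)·150 + (3)·101
49 = 16 × 3 + 1  ⟹  1 = (33)·150 + (-49)·101
So (-49)·101 ≡ 1 (mod 150), i.e. 101^(-1) ≡ -49 ≡ 101 (mod 150).
Check: 101 × 101 = 10201 ≡ 1 (mod 150)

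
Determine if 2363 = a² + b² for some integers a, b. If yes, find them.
Not possible

Factorization: 2363 = 17 × 139
By Fermat: n is sum of two squares iff every prime p ≡ 3 (mod 4) appears to even power.
Prime(s) ≡ 3 (mod 4) with odd exponent: [(139, 1)]
Therefore 2363 cannot be expressed as a² + b².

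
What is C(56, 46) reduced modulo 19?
1

Using Lucas' theorem:
Write n=56 and k=46 in base 19:
n in base 19: [2, 18]
k in base 19: [2, 8]
C(56,46) mod 19 = ∏ C(n_i, k_i) mod 19
Digit binomials (mod 19): C(2,2) = 1; C(18,8) = 43758 ≡ 1
Product: 1 × 1 = 1 ≡ 1 (mod 19)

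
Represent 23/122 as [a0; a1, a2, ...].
[0; 5, 3, 3, 2]

Euclidean algorithm steps:
23 = 0 × 122 + 23
122 = 5 × 23 + 7
23 = 3 × 7 + 2
7 = 3 × 2 + 1
2 = 2 × 1 + 0
Continued fraction: [0; 5, 3, 3, 2]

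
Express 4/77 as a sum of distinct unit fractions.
1/20 + 1/514 + 1/395780

Greedy algorithm:
4/77: ceiling(77/4) = 20, use 1/20
3/1540: ceiling(1540/3) = 514, use 1/514
1/395780: ceiling(395780/1) = 395780, use 1/395780
Result: 4/77 = 1/20 + 1/514 + 1/395780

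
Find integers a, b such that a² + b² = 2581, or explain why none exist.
9² + 50² (a=9, b=50)

Factorization: 2581 = 29 × 89
By Fermat: n is sum of two squares iff every prime p ≡ 3 (mod 4) appears to even power.
All primes ≡ 3 (mod 4) appear to even power.
Search a = 0, 1, 2, … for 2581 - a² a perfect square: first hit at a = 9: 2581 - 81 = 2500 = 50².
2581 = 9² + 50² = 81 + 2500 ✓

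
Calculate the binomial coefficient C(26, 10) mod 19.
0

Using Lucas' theorem:
Write n=26 and k=10 in base 19:
n in base 19: [1, 7]
k in base 19: [0, 10]
C(26,10) mod 19 = ∏ C(n_i, k_i) mod 19
Digit binomials (mod 19): C(1,0) = 1; C(7,10) = 0 (k_i > n_i)
Product: 1 × 0 = 0 ≡ 0 (mod 19)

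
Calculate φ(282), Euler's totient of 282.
92

282 = 2 × 3 × 47
φ(n) = n × ∏(1 - 1/p) for each prime p dividing n
φ(282) = 282 × (1 - 1/2) × (1 - 1/3) × (1 - 1/47) = 92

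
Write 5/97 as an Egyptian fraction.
1/20 + 1/647 + 1/1255180

Greedy algorithm:
5/97: ceiling(97/5) = 20, use 1/20
3/1940: ceiling(1940/3) = 647, use 1/647
1/1255180: ceiling(1255180/1) = 1255180, use 1/1255180
Result: 5/97 = 1/20 + 1/647 + 1/1255180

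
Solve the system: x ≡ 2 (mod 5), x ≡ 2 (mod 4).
2

Using Chinese Remainder Theorem:
M = 5 × 4 = 20
M1 = 4, M2 = 5
y1 = 4^(-1) mod 5 = 4
y2 = 5^(-1) mod 4 = 1
x = (2×4×4 + 2×5×1) mod 20 = 2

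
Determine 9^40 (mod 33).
12

Repeated squaring. Binary of 40 = 101000.
9^1 ≡ 9 (mod 33); 9^2 ≡ 15 (mod 33); 9^4 ≡ 27 (mod 33); 9^8 ≡ 3 (mod 33); 9^16 ≡ 9 (mod 33); 9^32 ≡ 15 (mod 33)
9^40 = 9^8 × 9^32 ≡ 12 (mod 33)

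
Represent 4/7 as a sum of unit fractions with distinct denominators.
1/2 + 1/14

Greedy algorithm:
4/7: ceiling(7/4) = 2, use 1/2
1/14: ceiling(14/1) = 14, use 1/14
Result: 4/7 = 1/2 + 1/14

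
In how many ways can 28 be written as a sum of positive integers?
3718

p(n) counts ways to write n as a sum of positive integers (order ignored).
Euler's pentagonal recurrence: p(k) = p(k-1) + p(k-2) - p(k-5) - p(k-7) + p(k-12) + p(k-15) - ... (offsets j(3j∓1)/2, signs ++--, p(0)=1, p(<0)=0).
DP table for k = 0..27: p(0)=1, p(1)=1, p(2)=2, p(3)=3, p(4)=5, p(5)=7, p(6)=11, p(7)=15, p(8)=22, p(9)=30, p(10)=42, p(11)=56, p(12)=77, p(13)=101, p(14)=135, p(15)=176, p(16)=231, p(17)=297, p(18)=385, p(19)=490, p(20)=627, p(21)=792, p(22)=1002, p(23)=1255, p(24)=1575, p(25)=1958, p(26)=2436, p(27)=3010.
Final step: p(28) = p(27) + p(26) - p(23) - p(21) + p(16) + p(13) - p(6) - p(2)
= 3010 + 2436 - 1255 - 792 + 231 + 101 - 11 - 2
= 3718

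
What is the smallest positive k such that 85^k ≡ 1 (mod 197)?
49

197 is prime, so ord(85) divides φ(197) = 196.
Divisors of 196: 1, 2, 4, 7, 14, 28, 49, 98, 196.
Repeated squaring: 85^1 ≡ 85, 85^2 ≡ 133, 85^4 ≡ 156, 85^8 ≡ 105, 85^16 ≡ 190, 85^32 ≡ 49, 85^64 ≡ 37, 85^128 ≡ 187 (mod 197).
Test 85^d mod 197 for each divisor d in increasing order:
85^1 ≡ 85
85^2 ≡ 133
85^4 ≡ 156
85^7 = 85^4·85^2·85^1 ≡ 36
85^14 = 85^8·85^4·85^2 ≡ 114
85^28 = 85^16·85^8·85^4 ≡ 191
85^49 = 85^32·85^16·85^1 ≡ 1  ← first divisor giving 1
The order is 49.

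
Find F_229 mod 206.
131

Matrix identity: Q^n = [[F_(n+1), F_n], [F_n, F_(n-1)]] with Q = [[1,1],[1,0]].
n = 229 = 11100101₂. Square-and-multiply, entries mod 206:
Q^1 = [[1,1],[1,0]]
Q^3 = (Q^1)²·Q = [[3,2],[2,1]]
Q^7 = (Q^3)²·Q = [[21,13],[13,8]]
Q^14 = (Q^7)² = [[198,171],[171,27]]
Q^28 = (Q^14)² = [[53,159],[159,100]]
Q^57 = (Q^28)²·Q = [[93,74],[74,19]]
Q^114 = (Q^57)² = [[117,48],[48,69]]
Q^229 = (Q^114)²·Q = [[201,131],[131,70]]
F_229 mod 206 = Q^229[0][1] = 131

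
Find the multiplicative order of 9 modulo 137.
68

137 is prime, so ord(9) divides φ(137) = 136.
Divisors of 136: 1, 2, 4, 8, 17, 34, 68, 136.
Repeated squaring: 9^1 ≡ 9, 9^2 ≡ 81, 9^4 ≡ 122, 9^8 ≡ 88, 9^16 ≡ 72, 9^32 ≡ 115, 9^64 ≡ 73, 9^128 ≡ 123 (mod 137).
Test 9^d mod 137 for each divisor d in increasing order:
9^1 ≡ 9
9^2 ≡ 81
9^4 ≡ 122
9^8 ≡ 88
9^17 = 9^16·9^1 ≡ 100
9^34 = 9^32·9^2 ≡ 136
9^68 = 9^64·9^4 ≡ 1  ← first divisor giving 1
The order is 68.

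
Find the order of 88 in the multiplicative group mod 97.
24

97 is prime, so ord(88) divides φ(97) = 96.
Divisors of 96: 1, 2, 3, 4, 6, 8, 12, 16, 24, 32, 48, 96.
Repeated squaring: 88^1 ≡ 88, 88^2 ≡ 81, 88^4 ≡ 62, 88^8 ≡ 61, 88^16 ≡ 35, 88^32 ≡ 61, 88^64 ≡ 35 (mod 97).
Test 88^d mod 97 for each divisor d in increasing order:
88^1 ≡ 88
88^2 ≡ 81
88^3 = 88^2·88^1 ≡ 47
88^4 ≡ 62
88^6 = 88^4·88^2 ≡ 75
88^8 ≡ 61
88^12 = 88^8·88^4 ≡ 96
88^16 ≡ 35
88^24 = 88^16·88^8 ≡ 1  ← first divisor giving 1
The order is 24.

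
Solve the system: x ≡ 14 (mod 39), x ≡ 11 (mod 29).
794

Using Chinese Remainder Theorem:
M = 39 × 29 = 1131
M1 = 29, M2 = 39
y1 = 29^(-1) mod 39 = 35
y2 = 39^(-1) mod 29 = 3
x = (14×29×35 + 11×39×3) mod 1131 = 794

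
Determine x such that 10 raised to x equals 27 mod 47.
8

Baby-step giant-step with step n = ⌈√47⌉ = 7.
Baby steps 10^j mod 47 (j:value) for j=0..6: 0:1, 1:10, 2:6, 3:13, 4:36, 5:31, 6:28.
Giant-step multiplier: 10^(-7) ≡ 10^(46-7) = 10^39 ≡ 23 (mod 47).
Giant steps γ_i = 27·23^i mod 47: γ_0=27, γ_1=10 (in table at j=1).
x = i·n + j = 1·7 + 1 = 8.
Check: 10^8 ≡ 27 (mod 47).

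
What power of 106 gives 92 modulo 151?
45

Baby-step giant-step with step n = ⌈√151⌉ = 13.
Baby steps 106^j mod 151 (j:value) for j=0..12: 0:1, 1:106, 2:62, 3:79, 4:69, 5:66, 6:50, 7:15, 8:80, 9:24, 10:128, 11:129, 12:84.
Giant-step multiplier: 106^(-13) ≡ 106^(150-13) = 106^137 ≡ 30 (mod 151).
Giant steps γ_i = 92·30^i mod 151: γ_0=92, γ_1=42, γ_2=52, γ_3=50 (in table at j=6).
x = i·n + j = 3·13 + 6 = 45.
Check: 106^45 ≡ 92 (mod 151).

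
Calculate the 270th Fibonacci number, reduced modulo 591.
71

Matrix identity: Q^n = [[F_(n+1), F_n], [F_n, F_(n-1)]] with Q = [[1,1],[1,0]].
n = 270 = 100001110₂. Square-and-multiply, entries mod 591:
Q^1 = [[1,1],[1,0]]
Q^2 = (Q^1)² = [[2,1],[1,1]]
Q^4 = (Q^2)² = [[5,3],[3,2]]
Q^8 = (Q^4)² = [[34,21],[21,13]]
Q^16 = (Q^8)² = [[415,396],[396,19]]
Q^33 = (Q^16)²·Q = [[328,445],[445,474]]
Q^67 = (Q^33)²·Q = [[579,62],[62,517]]
Q^135 = (Q^67)²·Q = [[429,442],[442,578]]
Q^270 = (Q^135)² = [[574,71],[71,503]]
F_270 mod 591 = Q^270[0][1] = 71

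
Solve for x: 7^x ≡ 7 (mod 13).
1

Baby-step giant-step with step n = ⌈√13⌉ = 4.
Baby steps 7^j mod 13 (j:value) for j=0..3: 0:1, 1:7, 2:10, 3:5.
h = 7 is already in the table at j=1, so x = 1.
Check: 7^1 ≡ 7 (mod 13).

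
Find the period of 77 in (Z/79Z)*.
78

79 is prime, so ord(77) divides φ(79) = 78.
Divisors of 78: 1, 2, 3, 6, 13, 26, 39, 78.
Repeated squaring: 77^1 ≡ 77, 77^2 ≡ 4, 77^4 ≡ 16, 77^8 ≡ 19, 77^16 ≡ 45, 77^32 ≡ 50, 77^64 ≡ 51 (mod 79).
Test 77^d mod 79 for each divisor d in increasing order:
77^1 ≡ 77
77^2 ≡ 4
77^3 = 77^2·77^1 ≡ 71
77^6 = 77^4·77^2 ≡ 64
77^13 = 77^8·77^4·77^1 ≡ 24
77^26 = 77^16·77^8·77^2 ≡ 23
77^39 = 77^32·77^4·77^2·77^1 ≡ 78
77^78 = 77^64·77^8·77^4·77^2 ≡ 1  ← first divisor giving 1
The order is 78.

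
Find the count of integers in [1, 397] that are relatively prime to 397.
396

397 = 397
φ(n) = n × ∏(1 - 1/p) for each prime p dividing n
φ(397) = 397 × (1 - 1/397) = 396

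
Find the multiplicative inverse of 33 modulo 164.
5

gcd(33, 164) = 1, so the inverse exists.
Extended Euclidean algorithm on (164, 33):
164 = 4 × 33 + 32  ⟹  32 = (1)·164 + (-4)·33
33 = 1 × 32 + 1  ⟹  1 = (-1)·164 + (5)·33
So (5)·33 ≡ 1 (mod 164), i.e. 33^(-1) ≡ 5 (mod 164).
Check: 33 × 5 = 165 ≡ 1 (mod 164)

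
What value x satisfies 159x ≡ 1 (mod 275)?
64

gcd(159, 275) = 1, so the inverse exists.
Extended Euclidean algorithm on (275, 159):
275 = 1 × 159 + 116  ⟹  116 = (1)·275 + (-1)·159
159 = 1 × 116 + 43  ⟹  43 = (-1)·275 + (2)·159
116 = 2 × 43 + 30  ⟹  30 = (3)·275 + (-5)·159
43 = 1 × 30 + 13  ⟹  13 = (-4)·275 + (7)·159
30 = 2 × 13 + 4  ⟹  4 = (11)·275 + (-19)·159
13 = 3 × 4 + 1  ⟹  1 = (-37)·275 + (64)·159
So (64)·159 ≡ 1 (mod 275), i.e. 159^(-1) ≡ 64 (mod 275).
Check: 159 × 64 = 10176 ≡ 1 (mod 275)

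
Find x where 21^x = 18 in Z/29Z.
27

Baby-step giant-step with step n = ⌈√29⌉ = 6.
Baby steps 21^j mod 29 (j:value) for j=0..5: 0:1, 1:21, 2:6, 3:10, 4:7, 5:2.
Giant-step multiplier: 21^(-6) ≡ 21^(28-6) = 21^22 ≡ 9 (mod 29).
Giant steps γ_i = 18·9^i mod 29: γ_0=18, γ_1=17, γ_2=8, γ_3=14, γ_4=10 (in table at j=3).
x = i·n + j = 4·6 + 3 = 27.
Check: 21^27 ≡ 18 (mod 29).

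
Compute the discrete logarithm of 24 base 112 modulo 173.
42

Baby-step giant-step with step n = ⌈√173⌉ = 14.
Baby steps 112^j mod 173 (j:value) for j=0..13: 0:1, 1:112, 2:88, 3:168, 4:132, 5:79, 6:25, 7:32, 8:124, 9:48, 10:13, 11:72, 12:106, 13:108.
Giant-step multiplier: 112^(-14) ≡ 112^(172-14) = 112^158 ≡ 37 (mod 173).
Giant steps γ_i = 24·37^i mod 173: γ_0=24, γ_1=23, γ_2=159, γ_3=1 (in table at j=0).
x = i·n + j = 3·14 + 0 = 42.
Check: 112^42 ≡ 24 (mod 173).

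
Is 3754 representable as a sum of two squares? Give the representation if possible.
27² + 55² (a=27, b=55)

Factorization: 3754 = 2 × 1877
By Fermat: n is sum of two squares iff every prime p ≡ 3 (mod 4) appears to even power.
All primes ≡ 3 (mod 4) appear to even power.
Search a = 0, 1, 2, … for 3754 - a² a perfect square: first hit at a = 27: 3754 - 729 = 3025 = 55².
3754 = 27² + 55² = 729 + 3025 ✓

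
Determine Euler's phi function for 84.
24

84 = 2^2 × 3 × 7
φ(n) = n × ∏(1 - 1/p) for each prime p dividing n
φ(84) = 84 × (1 - 1/2) × (1 - 1/3) × (1 - 1/7) = 24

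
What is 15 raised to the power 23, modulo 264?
207

Repeated squaring. Binary of 23 = 10111.
15^1 ≡ 15 (mod 264); 15^2 ≡ 225 (mod 264); 15^4 ≡ 201 (mod 264); 15^8 ≡ 9 (mod 264); 15^16 ≡ 81 (mod 264)
15^23 = 15^1 × 15^2 × 15^4 × 15^16 ≡ 207 (mod 264)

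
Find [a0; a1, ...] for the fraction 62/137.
[0; 2, 4, 1, 3, 3]

Euclidean algorithm steps:
62 = 0 × 137 + 62
137 = 2 × 62 + 13
62 = 4 × 13 + 10
13 = 1 × 10 + 3
10 = 3 × 3 + 1
3 = 3 × 1 + 0
Continued fraction: [0; 2, 4, 1, 3, 3]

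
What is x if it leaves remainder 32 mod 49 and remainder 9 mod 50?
1159

Using Chinese Remainder Theorem:
M = 49 × 50 = 2450
M1 = 50, M2 = 49
y1 = 50^(-1) mod 49 = 1
y2 = 49^(-1) mod 50 = 49
x = (32×50×1 + 9×49×49) mod 2450 = 1159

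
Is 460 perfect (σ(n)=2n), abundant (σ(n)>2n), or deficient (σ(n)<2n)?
abundant

Proper divisors of 460: sum = 1 + 2 + 4 + 5 + 10 + 20 + 23 + 46 + 92 + 115 + 230 = 548
Since 548 > 460, 460 is abundant.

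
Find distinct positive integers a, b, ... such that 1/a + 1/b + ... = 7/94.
1/14 + 1/329

Greedy algorithm:
7/94: ceiling(94/7) = 14, use 1/14
1/329: ceiling(329/1) = 329, use 1/329
Result: 7/94 = 1/14 + 1/329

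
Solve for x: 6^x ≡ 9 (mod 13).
4

Baby-step giant-step with step n = ⌈√13⌉ = 4.
Baby steps 6^j mod 13 (j:value) for j=0..3: 0:1, 1:6, 2:10, 3:8.
Giant-step multiplier: 6^(-4) ≡ 6^(12-4) = 6^8 ≡ 3 (mod 13).
Giant steps γ_i = 9·3^i mod 13: γ_0=9, γ_1=1 (in table at j=0).
x = i·n + j = 1·4 + 0 = 4.
Check: 6^4 ≡ 9 (mod 13).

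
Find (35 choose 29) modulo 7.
0

Using Lucas' theorem:
Write n=35 and k=29 in base 7:
n in base 7: [5, 0]
k in base 7: [4, 1]
C(35,29) mod 7 = ∏ C(n_i, k_i) mod 7
Digit binomials (mod 7): C(5,4) = 5; C(0,1) = 0 (k_i > n_i)
Product: 5 × 0 = 0 ≡ 0 (mod 7)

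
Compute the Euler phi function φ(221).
192

221 = 13 × 17
φ(n) = n × ∏(1 - 1/p) for each prime p dividing n
φ(221) = 221 × (1 - 1/13) × (1 - 1/17) = 192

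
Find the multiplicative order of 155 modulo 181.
12

181 is prime, so ord(155) divides φ(181) = 180.
Divisors of 180: 1, 2, 3, 4, 5, 6, 9, 10, 12, 15, 18, 20, 30, 36, 45, 60, 90, 180.
Repeated squaring: 155^1 ≡ 155, 155^2 ≡ 133, 155^4 ≡ 132, 155^8 ≡ 48, 155^16 ≡ 132, 155^32 ≡ 48, 155^64 ≡ 132, 155^128 ≡ 48 (mod 181).
Test 155^d mod 181 for each divisor d in increasing order:
155^1 ≡ 155
155^2 ≡ 133
155^3 = 155^2·155^1 ≡ 162
155^4 ≡ 132
155^5 = 155^4·155^1 ≡ 7
155^6 = 155^4·155^2 ≡ 180
155^9 = 155^8·155^1 ≡ 19
155^10 = 155^8·155^2 ≡ 49
155^12 = 155^8·155^4 ≡ 1  ← first divisor giving 1
The order is 12.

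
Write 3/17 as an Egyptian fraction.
1/6 + 1/102

Greedy algorithm:
3/17: ceiling(17/3) = 6, use 1/6
1/102: ceiling(102/1) = 102, use 1/102
Result: 3/17 = 1/6 + 1/102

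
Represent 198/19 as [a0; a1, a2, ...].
[10; 2, 2, 1, 2]

Euclidean algorithm steps:
198 = 10 × 19 + 8
19 = 2 × 8 + 3
8 = 2 × 3 + 2
3 = 1 × 2 + 1
2 = 2 × 1 + 0
Continued fraction: [10; 2, 2, 1, 2]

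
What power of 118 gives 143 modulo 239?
229

Baby-step giant-step with step n = ⌈√239⌉ = 16.
Baby steps 118^j mod 239 (j:value) for j=0..15: 0:1, 1:118, 2:62, 3:146, 4:20, 5:209, 6:45, 7:52, 8:161, 9:117, 10:183, 11:84, 12:113, 13:189, 14:75, 15:7.
Giant-step multiplier: 118^(-16) ≡ 118^(238-16) = 118^222 ≡ 182 (mod 239).
Giant steps γ_i = 143·182^i mod 239: γ_0=143, γ_1=214, γ_2=230, γ_3=35, γ_4=156, γ_5=190, γ_6=164, γ_7=212, γ_8=105, γ_9=229, γ_10=92, γ_11=14, γ_12=158, γ_13=76, γ_14=209 (in table at j=5).
x = i·n + j = 14·16 + 5 = 229.
Check: 118^229 ≡ 143 (mod 239).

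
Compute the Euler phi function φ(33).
20

33 = 3 × 11
φ(n) = n × ∏(1 - 1/p) for each prime p dividing n
φ(33) = 33 × (1 - 1/3) × (1 - 1/11) = 20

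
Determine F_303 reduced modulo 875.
827

Matrix identity: Q^n = [[F_(n+1), F_n], [F_n, F_(n-1)]] with Q = [[1,1],[1,0]].
n = 303 = 100101111₂. Square-and-multiply, entries mod 875:
Q^1 = [[1,1],[1,0]]
Q^2 = (Q^1)² = [[2,1],[1,1]]
Q^4 = (Q^2)² = [[5,3],[3,2]]
Q^9 = (Q^4)²·Q = [[55,34],[34,21]]
Q^18 = (Q^9)² = [[681,834],[834,722]]
Q^37 = (Q^18)²·Q = [[169,817],[817,227]]
Q^75 = (Q^37)²·Q = [[207,425],[425,657]]
Q^151 = (Q^75)²·Q = [[49,349],[349,575]]
Q^303 = (Q^151)²·Q = [[728,827],[827,776]]
F_303 mod 875 = Q^303[0][1] = 827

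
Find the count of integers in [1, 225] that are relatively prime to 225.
120

225 = 3^2 × 5^2
φ(n) = n × ∏(1 - 1/p) for each prime p dividing n
φ(225) = 225 × (1 - 1/3) × (1 - 1/5) = 120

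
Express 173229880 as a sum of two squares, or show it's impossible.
Not possible

Factorization: 173229880 = 2^3 × 5 × 163^3
By Fermat: n is sum of two squares iff every prime p ≡ 3 (mod 4) appears to even power.
Prime(s) ≡ 3 (mod 4) with odd exponent: [(163, 3)]
Therefore 173229880 cannot be expressed as a² + b².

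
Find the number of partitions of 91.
64112359

p(n) counts ways to write n as a sum of positive integers (order ignored).
Euler's pentagonal recurrence: p(k) = p(k-1) + p(k-2) - p(k-5) - p(k-7) + p(k-12) + p(k-15) - ... (offsets j(3j∓1)/2, signs ++--, p(0)=1, p(<0)=0).
DP table for k = 0..90: p(0)=1, p(1)=1, p(2)=2, p(3)=3, p(4)=5, p(5)=7, p(6)=11, p(7)=15, p(8)=22, p(9)=30, p(10)=42, p(11)=56, p(12)=77, p(13)=101, p(14)=135, p(15)=176, p(16)=231, p(17)=297, p(18)=385, p(19)=490, p(20)=627, p(21)=792, p(22)=1002, p(23)=1255, p(24)=1575, p(25)=1958, p(26)=2436, p(27)=3010, p(28)=3718, p(29)=4565, p(30)=5604, p(31)=6842, p(32)=8349, p(33)=10143, p(34)=12310, p(35)=14883, p(36)=17977, p(37)=21637, p(38)=26015, p(39)=31185, p(40)=37338, p(41)=44583, p(42)=53174, p(43)=63261, p(44)=75175, p(45)=89134, p(46)=105558, p(47)=124754, p(48)=147273, p(49)=173525, p(50)=204226, p(51)=239943, p(52)=281589, p(53)=329931, p(54)=386155, p(55)=451276, p(56)=526823, p(57)=614154, p(58)=715220, p(59)=831820, p(60)=966467, p(61)=1121505, p(62)=1300156, p(63)=1505499, p(64)=1741630, p(65)=2012558, p(66)=2323520, p(67)=2679689, p(68)=3087735, p(69)=3554345, p(70)=4087968, p(71)=4697205, p(72)=5392783, p(73)=6185689, p(74)=7089500, p(75)=8118264, p(76)=9289091, p(77)=10619863, p(78)=12132164, p(79)=13848650, p(80)=15796476, p(81)=18004327, p(82)=20506255, p(83)=23338469, p(84)=26543660, p(85)=30167357, p(86)=34262962, p(87)=38887673, p(88)=44108109, p(89)=49995925, p(90)=56634173.
Final step: p(91) = p(90) + p(89) - p(86) - p(84) + p(79) + p(76) - p(69) - p(65) + p(56) + p(51) - p(40) - p(34) + p(21) + p(14)
= 56634173 + 49995925 - 34262962 - 26543660 + 13848650 + 9289091 - 3554345 - 2012558 + 526823 + 239943 - 37338 - 12310 + 792 + 135
= 64112359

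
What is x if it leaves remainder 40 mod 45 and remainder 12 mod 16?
220

Using Chinese Remainder Theorem:
M = 45 × 16 = 720
M1 = 16, M2 = 45
y1 = 16^(-1) mod 45 = 31
y2 = 45^(-1) mod 16 = 5
x = (40×16×31 + 12×45×5) mod 720 = 220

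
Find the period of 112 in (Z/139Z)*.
23

139 is prime, so ord(112) divides φ(139) = 138.
Divisors of 138: 1, 2, 3, 6, 23, 46, 69, 138.
Repeated squaring: 112^1 ≡ 112, 112^2 ≡ 34, 112^4 ≡ 44, 112^8 ≡ 129, 112^16 ≡ 100, 112^32 ≡ 131, 112^64 ≡ 64, 112^128 ≡ 65 (mod 139).
Test 112^d mod 139 for each divisor d in increasing order:
112^1 ≡ 112
112^2 ≡ 34
112^3 = 112^2·112^1 ≡ 55
112^6 = 112^4·112^2 ≡ 106
112^23 = 112^16·112^4·112^2·112^1 ≡ 1  ← first divisor giving 1
The order is 23.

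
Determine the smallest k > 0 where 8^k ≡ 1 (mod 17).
8

17 is prime, so ord(8) divides φ(17) = 16.
Divisors of 16: 1, 2, 4, 8, 16.
Repeated squaring: 8^1 ≡ 8, 8^2 ≡ 13, 8^4 ≡ 16, 8^8 ≡ 1, 8^16 ≡ 1 (mod 17).
Test 8^d mod 17 for each divisor d in increasing order:
8^1 ≡ 8
8^2 ≡ 13
8^4 ≡ 16
8^8 ≡ 1  ← first divisor giving 1
The order is 8.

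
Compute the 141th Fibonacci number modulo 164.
122

Matrix identity: Q^n = [[F_(n+1), F_n], [F_n, F_(n-1)]] with Q = [[1,1],[1,0]].
n = 141 = 10001101₂. Square-and-multiply, entries mod 164:
Q^1 = [[1,1],[1,0]]
Q^2 = (Q^1)² = [[2,1],[1,1]]
Q^4 = (Q^2)² = [[5,3],[3,2]]
Q^8 = (Q^4)² = [[34,21],[21,13]]
Q^17 = (Q^8)²·Q = [[124,121],[121,3]]
Q^35 = (Q^17)²·Q = [[120,5],[5,115]]
Q^70 = (Q^35)² = [[157,27],[27,130]]
Q^141 = (Q^70)²·Q = [[163,122],[122,41]]
F_141 mod 164 = Q^141[0][1] = 122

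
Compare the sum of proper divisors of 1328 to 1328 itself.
deficient

Proper divisors of 1328: sum = 1 + 2 + 4 + 8 + 16 + 83 + 166 + 332 + 664 = 1276
Since 1276 < 1328, 1328 is deficient.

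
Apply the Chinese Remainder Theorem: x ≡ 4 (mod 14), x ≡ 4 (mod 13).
4

Using Chinese Remainder Theorem:
M = 14 × 13 = 182
M1 = 13, M2 = 14
y1 = 13^(-1) mod 14 = 13
y2 = 14^(-1) mod 13 = 1
x = (4×13×13 + 4×14×1) mod 182 = 4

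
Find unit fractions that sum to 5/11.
1/3 + 1/9 + 1/99

Greedy algorithm:
5/11: ceiling(11/5) = 3, use 1/3
4/33: ceiling(33/4) = 9, use 1/9
1/99: ceiling(99/1) = 99, use 1/99
Result: 5/11 = 1/3 + 1/9 + 1/99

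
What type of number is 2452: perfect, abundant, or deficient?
deficient

Proper divisors of 2452: sum = 1 + 2 + 4 + 613 + 1226 = 1846
Since 1846 < 2452, 2452 is deficient.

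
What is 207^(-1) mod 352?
335

gcd(207, 352) = 1, so the inverse exists.
Extended Euclidean algorithm on (352, 207):
352 = 1 × 207 + 145  ⟹  145 = (1)·352 + (-1)·207
207 = 1 × 145 + 62  ⟹  62 = (-1)·352 + (2)·207
145 = 2 × 62 + 21  ⟹  21 = (3)·352 + (-5)·207
62 = 2 × 21 + 20  ⟹  20 = (-7)·352 + (12)·207
21 = 1 × 20 + 1  ⟹  1 = (10)·352 + (-17)·207
So (-17)·207 ≡ 1 (mod 352), i.e. 207^(-1) ≡ -17 ≡ 335 (mod 352).
Check: 207 × 335 = 69345 ≡ 1 (mod 352)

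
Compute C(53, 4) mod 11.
5

Using Lucas' theorem:
Write n=53 and k=4 in base 11:
n in base 11: [4, 9]
k in base 11: [0, 4]
C(53,4) mod 11 = ∏ C(n_i, k_i) mod 11
Digit binomials (mod 11): C(4,0) = 1; C(9,4) = 126 ≡ 5
Product: 1 × 5 = 5 ≡ 5 (mod 11)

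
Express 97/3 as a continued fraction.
[32; 3]

Euclidean algorithm steps:
97 = 32 × 3 + 1
3 = 3 × 1 + 0
Continued fraction: [32; 3]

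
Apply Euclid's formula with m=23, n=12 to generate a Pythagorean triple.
(385, 552, 673)

Euclid's formula: a = m² - n², b = 2mn, c = m² + n²
m = 23, n = 12
a = 23² - 12² = 529 - 144 = 385
b = 2 × 23 × 12 = 552
c = 23² + 12² = 529 + 144 = 673
Verification: 385² + 552² = 148225 + 304704 = 452929 = 673² ✓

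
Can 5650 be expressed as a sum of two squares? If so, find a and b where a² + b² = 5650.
5² + 75² (a=5, b=75)

Factorization: 5650 = 2 × 5^2 × 113
By Fermat: n is sum of two squares iff every prime p ≡ 3 (mod 4) appears to even power.
All primes ≡ 3 (mod 4) appear to even power.
Search a = 0, 1, 2, … for 5650 - a² a perfect square: first hit at a = 5: 5650 - 25 = 5625 = 75².
5650 = 5² + 75² = 25 + 5625 ✓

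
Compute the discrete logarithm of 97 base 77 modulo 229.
74

Baby-step giant-step with step n = ⌈√229⌉ = 16.
Baby steps 77^j mod 229 (j:value) for j=0..15: 0:1, 1:77, 2:204, 3:136, 4:167, 5:35, 6:176, 7:41, 8:180, 9:120, 10:80, 11:206, 12:61, 13:117, 14:78, 15:52.
Giant-step multiplier: 77^(-16) ≡ 77^(228-16) = 77^212 ≡ 196 (mod 229).
Giant steps γ_i = 97·196^i mod 229: γ_0=97, γ_1=5, γ_2=64, γ_3=178, γ_4=80 (in table at j=10).
x = i·n + j = 4·16 + 10 = 74.
Check: 77^74 ≡ 97 (mod 229).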